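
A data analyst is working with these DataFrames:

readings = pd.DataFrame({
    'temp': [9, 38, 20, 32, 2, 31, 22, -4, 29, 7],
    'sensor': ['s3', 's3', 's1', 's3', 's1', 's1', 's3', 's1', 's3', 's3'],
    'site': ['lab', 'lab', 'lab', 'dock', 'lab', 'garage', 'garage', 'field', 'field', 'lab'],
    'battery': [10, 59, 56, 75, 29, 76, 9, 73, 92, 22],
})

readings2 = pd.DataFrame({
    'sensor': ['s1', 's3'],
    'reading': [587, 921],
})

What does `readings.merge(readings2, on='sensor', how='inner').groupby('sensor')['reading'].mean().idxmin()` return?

merge on 'sensor' (how='inner') → 10 rows:
   temp sensor    site  battery  reading
0     9     s3     lab       10      921
1    38     s3     lab       59      921
2    20     s1     lab       56      587
3    32     s3    dock       75      921
4     2     s1     lab       29      587
5    31     s1  garage       76      587
6    22     s3  garage        9      921
7    -4     s1   field       73      587
8    29     s3   field       92      921
9     7     s3     lab       22      921
group by sensor, mean of reading:
sensor
s1    587.0
s3    921.0
Name: reading, dtype: float64
Finally, label with the smallest value = s1.

s1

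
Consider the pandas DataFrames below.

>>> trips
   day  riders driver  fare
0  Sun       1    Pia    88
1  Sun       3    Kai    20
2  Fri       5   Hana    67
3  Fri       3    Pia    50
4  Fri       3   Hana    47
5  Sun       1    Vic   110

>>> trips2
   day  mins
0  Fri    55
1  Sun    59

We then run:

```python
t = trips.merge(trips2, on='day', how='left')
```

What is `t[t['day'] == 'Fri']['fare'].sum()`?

164

merge on 'day' (how='left') → 6 rows:
   day  riders driver  fare  mins
0  Sun       1    Pia    88    59
1  Sun       3    Kai    20    59
2  Fri       5   Hana    67    55
3  Fri       3    Pia    50    55
4  Fri       3   Hana    47    55
5  Sun       1    Vic   110    59
filter rows where day == 'Fri':
   day  riders driver  fare  mins
2  Fri       5   Hana    67    55
3  Fri       3    Pia    50    55
4  Fri       3   Hana    47    55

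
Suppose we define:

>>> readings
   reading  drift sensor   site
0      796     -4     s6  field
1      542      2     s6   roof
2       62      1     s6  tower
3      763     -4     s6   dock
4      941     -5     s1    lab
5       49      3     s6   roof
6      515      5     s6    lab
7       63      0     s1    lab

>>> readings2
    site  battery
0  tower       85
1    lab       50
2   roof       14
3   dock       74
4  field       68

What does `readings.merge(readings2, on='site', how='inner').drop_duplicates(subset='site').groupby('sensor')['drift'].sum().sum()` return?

merge on 'site' (how='inner') → 8 rows:
   reading  drift sensor   site  battery
0      796     -4     s6  field       68
1      542      2     s6   roof       14
2       62      1     s6  tower       85
3      763     -4     s6   dock       74
4      941     -5     s1    lab       50
5       49      3     s6   roof       14
6      515      5     s6    lab       50
7       63      0     s1    lab       50
drop duplicate site (keep=first):
   reading  drift sensor   site  battery
0      796     -4     s6  field       68
1      542      2     s6   roof       14
2       62      1     s6  tower       85
3      763     -4     s6   dock       74
4      941     -5     s1    lab       50
group by sensor, sum of drift:
sensor
s1   -5
s6   -5
Name: drift, dtype: int64
Reading off the sum of the resulting series, we get -10.

-10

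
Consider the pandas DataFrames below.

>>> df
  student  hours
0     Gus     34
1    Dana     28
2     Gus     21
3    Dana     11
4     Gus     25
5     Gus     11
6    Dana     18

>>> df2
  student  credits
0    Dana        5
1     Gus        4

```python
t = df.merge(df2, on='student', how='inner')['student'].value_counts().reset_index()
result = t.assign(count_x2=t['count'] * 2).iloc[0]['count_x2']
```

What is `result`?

8

merge on 'student' (how='inner') → 7 rows:
  student  hours  credits
0     Gus     34        4
1    Dana     28        5
2     Gus     21        4
3    Dana     11        5
4     Gus     25        4
5     Gus     11        4
6    Dana     18        5
value_counts of student:
student
Gus     4
Dana    3
Name: count, dtype: int64
reset_index():
  student  count
0     Gus      4
1    Dana      3
add column count_x2 = t['count'] * 2:
  student  count  count_x2
0     Gus      4         8
1    Dana      3         6
Hence 8.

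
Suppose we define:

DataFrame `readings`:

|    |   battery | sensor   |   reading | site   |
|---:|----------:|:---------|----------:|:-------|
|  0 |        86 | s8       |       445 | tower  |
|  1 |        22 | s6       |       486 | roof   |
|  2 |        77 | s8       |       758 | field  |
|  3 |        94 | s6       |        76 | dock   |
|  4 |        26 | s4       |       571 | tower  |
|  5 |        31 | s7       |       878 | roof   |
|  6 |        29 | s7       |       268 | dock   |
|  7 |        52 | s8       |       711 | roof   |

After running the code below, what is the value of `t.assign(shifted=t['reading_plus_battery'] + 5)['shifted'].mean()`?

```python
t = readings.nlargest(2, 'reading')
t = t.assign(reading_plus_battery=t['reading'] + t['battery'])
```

take 2 rows with largest reading:
   battery sensor  reading   site
5       31     s7      878   roof
2       77     s8      758  field
add column reading_plus_battery = t['reading'] + t['battery']:
   battery sensor  reading   site  reading_plus_battery
5       31     s7      878   roof                   909
2       77     s8      758  field                   835
add column shifted = t['reading_plus_battery'] + 5:
   battery sensor  reading   site  reading_plus_battery  shifted
5       31     s7      878   roof                   909      914
2       77     s8      758  field                   835      840
Taking the mean of column 'shifted' gives 877.0.

877.0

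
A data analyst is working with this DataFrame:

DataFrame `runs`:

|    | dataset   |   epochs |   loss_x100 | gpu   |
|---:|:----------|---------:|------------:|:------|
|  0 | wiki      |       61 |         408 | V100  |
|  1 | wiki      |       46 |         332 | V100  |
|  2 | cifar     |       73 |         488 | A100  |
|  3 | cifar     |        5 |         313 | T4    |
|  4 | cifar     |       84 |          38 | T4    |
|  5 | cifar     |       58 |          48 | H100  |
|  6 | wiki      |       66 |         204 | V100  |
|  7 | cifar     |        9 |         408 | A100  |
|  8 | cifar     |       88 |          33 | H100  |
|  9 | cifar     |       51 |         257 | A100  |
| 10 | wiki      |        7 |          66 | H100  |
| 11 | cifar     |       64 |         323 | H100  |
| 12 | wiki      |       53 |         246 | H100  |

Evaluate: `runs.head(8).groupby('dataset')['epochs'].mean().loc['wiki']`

57.6666666667

take first 8 rows:
  dataset  epochs  loss_x100   gpu
0    wiki      61        408  V100
1    wiki      46        332  V100
2   cifar      73        488  A100
3   cifar       5        313    T4
4   cifar      84         38    T4
5   cifar      58         48  H100
6    wiki      66        204  V100
7   cifar       9        408  A100
group by dataset, mean of epochs:
dataset
cifar    45.800000
wiki     57.666667
Name: epochs, dtype: float64
value at index 'wiki' → 57.6666666667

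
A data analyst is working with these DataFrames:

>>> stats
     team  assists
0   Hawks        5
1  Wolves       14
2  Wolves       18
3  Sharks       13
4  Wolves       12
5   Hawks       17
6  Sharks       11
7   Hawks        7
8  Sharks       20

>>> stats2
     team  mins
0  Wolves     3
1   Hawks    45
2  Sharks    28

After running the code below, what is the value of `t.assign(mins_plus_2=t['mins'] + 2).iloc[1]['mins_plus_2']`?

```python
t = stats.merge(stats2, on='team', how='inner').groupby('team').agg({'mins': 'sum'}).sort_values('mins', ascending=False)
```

merge on 'team' (how='inner') → 9 rows:
     team  assists  mins
0   Hawks        5    45
1  Wolves       14     3
2  Wolves       18     3
3  Sharks       13    28
4  Wolves       12     3
5   Hawks       17    45
6  Sharks       11    28
7   Hawks        7    45
8  Sharks       20    28
group by team, sum of mins:
        mins
team        
Hawks    135
Sharks    84
Wolves     9
sort by mins descending:
        mins
team        
Hawks    135
Sharks    84
Wolves     9
add column mins_plus_2 = t['mins'] + 2:
        mins  mins_plus_2
team                     
Hawks    135          137
Sharks    84           86
Wolves     9           11
Hence 86.

86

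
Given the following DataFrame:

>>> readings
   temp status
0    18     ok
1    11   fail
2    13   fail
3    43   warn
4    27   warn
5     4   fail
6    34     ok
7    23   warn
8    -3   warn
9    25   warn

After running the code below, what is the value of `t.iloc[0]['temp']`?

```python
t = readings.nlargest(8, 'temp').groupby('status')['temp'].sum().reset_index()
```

24

take 8 rows with largest temp:
   temp status
3    43   warn
6    34     ok
4    27   warn
9    25   warn
7    23   warn
0    18     ok
2    13   fail
1    11   fail
group by status, sum of temp:
status
fail     24
ok       52
warn    118
Name: temp, dtype: int64
reset_index():
  status  temp
0   fail    24
1     ok    52
2   warn   118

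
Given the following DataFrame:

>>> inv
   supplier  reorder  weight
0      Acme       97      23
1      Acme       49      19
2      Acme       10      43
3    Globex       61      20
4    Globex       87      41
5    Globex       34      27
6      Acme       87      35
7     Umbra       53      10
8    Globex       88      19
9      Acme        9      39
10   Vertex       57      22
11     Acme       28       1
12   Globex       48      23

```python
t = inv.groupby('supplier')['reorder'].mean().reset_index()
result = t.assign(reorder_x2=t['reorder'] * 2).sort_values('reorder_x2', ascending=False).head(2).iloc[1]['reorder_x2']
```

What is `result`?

114.0

group by supplier, mean of reorder:
supplier
Acme      46.666667
Globex    63.600000
Umbra     53.000000
Vertex    57.000000
Name: reorder, dtype: float64
reset_index():
  supplier    reorder
0     Acme  46.666667
1   Globex  63.600000
2    Umbra  53.000000
3   Vertex  57.000000
add column reorder_x2 = t['reorder'] * 2:
  supplier    reorder  reorder_x2
0     Acme  46.666667   93.333333
1   Globex  63.600000  127.200000
2    Umbra  53.000000  106.000000
3   Vertex  57.000000  114.000000
sort by reorder_x2 descending:
  supplier    reorder  reorder_x2
1   Globex  63.600000  127.200000
3   Vertex  57.000000  114.000000
2    Umbra  53.000000  106.000000
0     Acme  46.666667   93.333333
take first 2 rows:
  supplier  reorder  reorder_x2
1   Globex     63.6       127.2
3   Vertex     57.0       114.0
Hence 114.0.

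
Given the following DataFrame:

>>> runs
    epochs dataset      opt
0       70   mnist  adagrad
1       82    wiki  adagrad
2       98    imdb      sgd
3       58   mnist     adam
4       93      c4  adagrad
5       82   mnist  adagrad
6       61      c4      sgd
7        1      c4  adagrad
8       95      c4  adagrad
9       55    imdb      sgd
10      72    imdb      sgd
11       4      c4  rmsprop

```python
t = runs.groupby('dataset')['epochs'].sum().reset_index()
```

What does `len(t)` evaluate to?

4

group by dataset, sum of epochs:
dataset
c4       254
imdb     225
mnist    210
wiki      82
Name: epochs, dtype: int64
reset_index():
  dataset  epochs
0      c4     254
1    imdb     225
2   mnist     210
3    wiki      82
Hence 4.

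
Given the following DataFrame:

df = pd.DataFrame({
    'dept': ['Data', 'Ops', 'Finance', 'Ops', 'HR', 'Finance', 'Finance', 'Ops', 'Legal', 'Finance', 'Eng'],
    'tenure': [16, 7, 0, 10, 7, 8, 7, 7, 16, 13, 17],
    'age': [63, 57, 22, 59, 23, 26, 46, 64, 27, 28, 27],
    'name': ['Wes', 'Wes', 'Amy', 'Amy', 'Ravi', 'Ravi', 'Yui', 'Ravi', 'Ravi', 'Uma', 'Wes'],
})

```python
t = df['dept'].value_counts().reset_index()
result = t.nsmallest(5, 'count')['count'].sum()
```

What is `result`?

7

value_counts of dept:
dept
Finance    4
Ops        3
Data       1
HR         1
Legal      1
Eng        1
Name: count, dtype: int64
reset_index():
      dept  count
0  Finance      4
1      Ops      3
2     Data      1
3       HR      1
4    Legal      1
5      Eng      1
take 5 rows with smallest count:
    dept  count
2   Data      1
3     HR      1
4  Legal      1
5    Eng      1
1    Ops      3
The sum of column 'count' is 7.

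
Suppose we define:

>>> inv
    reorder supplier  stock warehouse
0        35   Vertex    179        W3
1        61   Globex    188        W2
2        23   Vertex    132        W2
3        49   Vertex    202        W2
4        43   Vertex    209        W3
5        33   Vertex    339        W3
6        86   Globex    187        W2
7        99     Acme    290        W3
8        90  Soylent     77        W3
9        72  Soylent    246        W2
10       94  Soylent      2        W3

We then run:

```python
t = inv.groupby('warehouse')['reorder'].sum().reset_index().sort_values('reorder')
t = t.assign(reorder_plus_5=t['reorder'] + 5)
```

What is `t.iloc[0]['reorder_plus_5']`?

group by warehouse, sum of reorder:
warehouse
W2    291
W3    394
Name: reorder, dtype: int64
reset_index():
  warehouse  reorder
0        W2      291
1        W3      394
sort by reorder:
  warehouse  reorder
0        W2      291
1        W3      394
add column reorder_plus_5 = t['reorder'] + 5:
  warehouse  reorder  reorder_plus_5
0        W2      291             296
1        W3      394             399
value at position 0, column 'reorder_plus_5' → 296

296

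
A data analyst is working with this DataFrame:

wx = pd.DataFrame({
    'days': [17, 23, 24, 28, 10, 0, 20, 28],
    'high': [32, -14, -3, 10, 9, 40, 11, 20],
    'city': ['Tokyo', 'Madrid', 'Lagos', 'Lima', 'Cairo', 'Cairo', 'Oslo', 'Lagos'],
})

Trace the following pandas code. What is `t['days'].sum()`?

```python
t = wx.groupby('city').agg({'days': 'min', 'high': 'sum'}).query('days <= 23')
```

group by city: min(days), sum(high):
        days  high
city              
Cairo      0    49
Lagos     24    17
Lima      28    10
Madrid    23   -14
Oslo      20    11
Tokyo     17    32
filter rows where days <= 23:
        days  high
city              
Cairo      0    49
Madrid    23   -14
Oslo      20    11
Tokyo     17    32

60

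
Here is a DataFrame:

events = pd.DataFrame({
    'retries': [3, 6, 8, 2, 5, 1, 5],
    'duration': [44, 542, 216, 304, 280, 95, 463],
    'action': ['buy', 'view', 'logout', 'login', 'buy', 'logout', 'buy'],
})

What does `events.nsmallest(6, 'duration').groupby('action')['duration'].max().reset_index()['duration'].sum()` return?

983

take 6 rows with smallest duration:
   retries  duration  action
0        3        44     buy
5        1        95  logout
2        8       216  logout
4        5       280     buy
3        2       304   login
6        5       463     buy
group by action, max of duration:
action
buy       463
login     304
logout    216
Name: duration, dtype: int64
reset_index():
   action  duration
0     buy       463
1   login       304
2  logout       216
Reading off the sum of column 'duration', we get 983.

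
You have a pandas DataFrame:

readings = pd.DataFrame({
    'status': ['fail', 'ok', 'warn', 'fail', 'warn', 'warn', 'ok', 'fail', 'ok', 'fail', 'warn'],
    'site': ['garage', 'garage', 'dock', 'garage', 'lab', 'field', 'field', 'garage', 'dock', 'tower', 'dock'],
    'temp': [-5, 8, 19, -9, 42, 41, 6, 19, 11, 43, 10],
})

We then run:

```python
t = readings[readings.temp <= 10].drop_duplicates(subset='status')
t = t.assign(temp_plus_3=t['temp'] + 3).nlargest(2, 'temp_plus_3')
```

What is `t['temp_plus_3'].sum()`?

24

filter rows where temp <= 10:
   status    site  temp
0    fail  garage    -5
1      ok  garage     8
3    fail  garage    -9
6      ok   field     6
10   warn    dock    10
drop duplicate status (keep=first):
   status    site  temp
0    fail  garage    -5
1      ok  garage     8
10   warn    dock    10
add column temp_plus_3 = t['temp'] + 3:
   status    site  temp  temp_plus_3
0    fail  garage    -5           -2
1      ok  garage     8           11
10   warn    dock    10           13
take 2 rows with largest temp_plus_3:
   status    site  temp  temp_plus_3
10   warn    dock    10           13
1      ok  garage     8           11
Reading off the sum of column 'temp_plus_3', we get 24.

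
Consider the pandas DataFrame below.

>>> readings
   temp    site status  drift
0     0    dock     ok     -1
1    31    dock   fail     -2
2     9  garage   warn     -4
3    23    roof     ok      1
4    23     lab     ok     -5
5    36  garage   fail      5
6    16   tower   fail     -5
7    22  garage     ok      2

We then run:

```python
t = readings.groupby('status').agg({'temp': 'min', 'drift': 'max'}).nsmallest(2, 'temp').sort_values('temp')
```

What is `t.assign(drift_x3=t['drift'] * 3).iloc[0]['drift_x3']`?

6

group by status: min(temp), max(drift):
        temp  drift
status             
fail      16      5
ok         0      2
warn       9     -4
take 2 rows with smallest temp:
        temp  drift
status             
ok         0      2
warn       9     -4
sort by temp:
        temp  drift
status             
ok         0      2
warn       9     -4
add column drift_x3 = t['drift'] * 3:
        temp  drift  drift_x3
status                       
ok         0      2         6
warn       9     -4       -12
So iloc[0]['drift_x3'] = 6.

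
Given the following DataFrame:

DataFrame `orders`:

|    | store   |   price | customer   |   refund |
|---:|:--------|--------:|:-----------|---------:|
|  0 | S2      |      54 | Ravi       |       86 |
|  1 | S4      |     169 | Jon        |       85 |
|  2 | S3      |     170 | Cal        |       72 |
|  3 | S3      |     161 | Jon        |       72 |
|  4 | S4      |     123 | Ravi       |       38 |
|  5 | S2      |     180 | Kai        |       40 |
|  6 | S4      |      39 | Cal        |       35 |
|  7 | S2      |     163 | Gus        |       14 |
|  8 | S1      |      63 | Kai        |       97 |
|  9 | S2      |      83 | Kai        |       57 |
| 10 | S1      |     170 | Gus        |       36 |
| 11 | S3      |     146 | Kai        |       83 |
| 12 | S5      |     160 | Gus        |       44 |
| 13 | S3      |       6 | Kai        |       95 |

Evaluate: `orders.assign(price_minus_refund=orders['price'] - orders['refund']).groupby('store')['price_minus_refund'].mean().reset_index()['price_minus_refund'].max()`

116.0

add column price_minus_refund = orders['price'] - orders['refund']:
   store  price customer  refund  price_minus_refund
0     S2     54     Ravi      86                 -32
1     S4    169      Jon      85                  84
2     S3    170      Cal      72                  98
3     S3    161      Jon      72                  89
4     S4    123     Ravi      38                  85
5     S2    180      Kai      40                 140
6     S4     39      Cal      35                   4
7     S2    163      Gus      14                 149
8     S1     63      Kai      97                 -34
9     S2     83      Kai      57                  26
10    S1    170      Gus      36                 134
11    S3    146      Kai      83                  63
12    S5    160      Gus      44                 116
13    S3      6      Kai      95                 -89
group by store, mean of price_minus_refund:
store
S1     50.000000
S2     70.750000
S3     40.250000
S4     57.666667
S5    116.000000
Name: price_minus_refund, dtype: float64
reset_index():
  store  price_minus_refund
0    S1           50.000000
1    S2           70.750000
2    S3           40.250000
3    S4           57.666667
4    S5          116.000000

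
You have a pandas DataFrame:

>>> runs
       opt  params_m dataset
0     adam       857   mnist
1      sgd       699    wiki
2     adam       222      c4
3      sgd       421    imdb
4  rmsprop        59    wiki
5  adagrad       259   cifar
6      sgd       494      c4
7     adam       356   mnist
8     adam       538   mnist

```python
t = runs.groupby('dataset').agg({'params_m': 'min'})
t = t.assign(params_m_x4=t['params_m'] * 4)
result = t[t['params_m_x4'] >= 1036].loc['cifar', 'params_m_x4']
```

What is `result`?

group by dataset, min of params_m:
         params_m
dataset          
c4            222
cifar         259
imdb          421
mnist         356
wiki           59
add column params_m_x4 = t['params_m'] * 4:
         params_m  params_m_x4
dataset                       
c4            222          888
cifar         259         1036
imdb          421         1684
mnist         356         1424
wiki           59          236
filter rows where params_m_x4 >= 1036:
         params_m  params_m_x4
dataset                       
cifar         259         1036
imdb          421         1684
mnist         356         1424
Reading off the value at row 'cifar', column 'params_m_x4', we get 1036.

1036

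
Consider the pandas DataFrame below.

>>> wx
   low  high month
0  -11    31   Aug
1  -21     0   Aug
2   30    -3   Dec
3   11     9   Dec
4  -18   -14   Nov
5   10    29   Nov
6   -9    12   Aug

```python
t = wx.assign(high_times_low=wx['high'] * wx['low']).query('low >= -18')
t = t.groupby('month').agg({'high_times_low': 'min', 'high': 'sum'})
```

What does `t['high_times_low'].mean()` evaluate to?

add column high_times_low = wx['high'] * wx['low']:
   low  high month  high_times_low
0  -11    31   Aug            -341
1  -21     0   Aug               0
2   30    -3   Dec             -90
3   11     9   Dec              99
4  -18   -14   Nov             252
5   10    29   Nov             290
6   -9    12   Aug            -108
filter rows where low >= -18:
   low  high month  high_times_low
0  -11    31   Aug            -341
2   30    -3   Dec             -90
3   11     9   Dec              99
4  -18   -14   Nov             252
5   10    29   Nov             290
6   -9    12   Aug            -108
group by month: min(high_times_low), sum(high):
       high_times_low  high
month                      
Aug              -341    43
Dec               -90     6
Nov               252    15

-59.6666666667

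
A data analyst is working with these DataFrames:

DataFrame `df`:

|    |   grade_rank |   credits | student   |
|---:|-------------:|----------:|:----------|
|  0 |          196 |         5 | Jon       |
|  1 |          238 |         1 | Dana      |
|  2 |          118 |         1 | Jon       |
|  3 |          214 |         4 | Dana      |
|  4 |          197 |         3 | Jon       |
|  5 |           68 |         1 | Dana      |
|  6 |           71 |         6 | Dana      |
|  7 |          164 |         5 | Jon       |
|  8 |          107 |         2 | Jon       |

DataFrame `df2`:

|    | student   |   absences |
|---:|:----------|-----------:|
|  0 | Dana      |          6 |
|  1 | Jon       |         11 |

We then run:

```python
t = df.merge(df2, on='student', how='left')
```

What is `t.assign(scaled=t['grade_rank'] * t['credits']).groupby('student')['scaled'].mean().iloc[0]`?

merge on 'student' (how='left') → 9 rows:
   grade_rank  credits student  absences
0         196        5     Jon        11
1         238        1    Dana         6
2         118        1     Jon        11
3         214        4    Dana         6
4         197        3     Jon        11
5          68        1    Dana         6
6          71        6    Dana         6
7         164        5     Jon        11
8         107        2     Jon        11
add column scaled = t['grade_rank'] * t['credits']:
   grade_rank  credits student  absences  scaled
0         196        5     Jon        11     980
1         238        1    Dana         6     238
2         118        1     Jon        11     118
3         214        4    Dana         6     856
4         197        3     Jon        11     591
5          68        1    Dana         6      68
6          71        6    Dana         6     426
7         164        5     Jon        11     820
8         107        2     Jon        11     214
group by student, mean of scaled:
student
Dana    397.0
Jon     544.6
Name: scaled, dtype: float64
So iloc[0] = 397.0.

397.0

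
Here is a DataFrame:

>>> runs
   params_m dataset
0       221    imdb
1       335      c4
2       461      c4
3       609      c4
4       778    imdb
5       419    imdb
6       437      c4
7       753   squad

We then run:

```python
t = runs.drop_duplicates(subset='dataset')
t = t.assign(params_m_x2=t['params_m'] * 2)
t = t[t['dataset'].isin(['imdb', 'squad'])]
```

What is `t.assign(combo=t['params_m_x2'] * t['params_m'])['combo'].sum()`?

drop duplicate dataset (keep=first):
   params_m dataset
0       221    imdb
1       335      c4
7       753   squad
add column params_m_x2 = t['params_m'] * 2:
   params_m dataset  params_m_x2
0       221    imdb          442
1       335      c4          670
7       753   squad         1506
filter rows where dataset in ['imdb', 'squad']:
   params_m dataset  params_m_x2
0       221    imdb          442
7       753   squad         1506
add column combo = t['params_m_x2'] * t['params_m']:
   params_m dataset  params_m_x2    combo
0       221    imdb          442    97682
7       753   squad         1506  1134018

1231700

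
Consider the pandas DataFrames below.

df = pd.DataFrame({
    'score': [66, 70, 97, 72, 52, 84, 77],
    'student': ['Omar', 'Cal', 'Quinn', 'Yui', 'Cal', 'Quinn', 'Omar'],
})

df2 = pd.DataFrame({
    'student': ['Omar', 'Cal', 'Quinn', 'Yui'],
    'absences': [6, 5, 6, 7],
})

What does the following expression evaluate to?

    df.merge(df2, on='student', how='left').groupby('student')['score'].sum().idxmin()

Yui

merge on 'student' (how='left') → 7 rows:
   score student  absences
0     66    Omar         6
1     70     Cal         5
2     97   Quinn         6
3     72     Yui         7
4     52     Cal         5
5     84   Quinn         6
6     77    Omar         6
group by student, sum of score:
student
Cal      122
Omar     143
Quinn    181
Yui       72
Name: score, dtype: int64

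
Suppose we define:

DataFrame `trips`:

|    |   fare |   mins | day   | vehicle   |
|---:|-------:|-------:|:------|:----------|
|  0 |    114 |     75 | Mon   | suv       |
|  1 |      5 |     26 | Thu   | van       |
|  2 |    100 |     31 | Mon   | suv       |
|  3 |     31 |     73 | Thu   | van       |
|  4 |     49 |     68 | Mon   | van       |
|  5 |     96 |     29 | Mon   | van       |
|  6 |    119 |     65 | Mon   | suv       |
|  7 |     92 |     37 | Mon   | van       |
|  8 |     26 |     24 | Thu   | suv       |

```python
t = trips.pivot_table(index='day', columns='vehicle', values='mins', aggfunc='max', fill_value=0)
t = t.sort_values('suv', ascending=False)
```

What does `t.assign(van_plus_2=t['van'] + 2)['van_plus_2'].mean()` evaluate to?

72.5

pivot: rows=day, cols=vehicle, max(mins):
vehicle  suv  van
day              
Mon       75   68
Thu       24   73
sort by suv descending:
vehicle  suv  van
day              
Mon       75   68
Thu       24   73
add column van_plus_2 = t['van'] + 2:
vehicle  suv  van  van_plus_2
day                          
Mon       75   68          70
Thu       24   73          75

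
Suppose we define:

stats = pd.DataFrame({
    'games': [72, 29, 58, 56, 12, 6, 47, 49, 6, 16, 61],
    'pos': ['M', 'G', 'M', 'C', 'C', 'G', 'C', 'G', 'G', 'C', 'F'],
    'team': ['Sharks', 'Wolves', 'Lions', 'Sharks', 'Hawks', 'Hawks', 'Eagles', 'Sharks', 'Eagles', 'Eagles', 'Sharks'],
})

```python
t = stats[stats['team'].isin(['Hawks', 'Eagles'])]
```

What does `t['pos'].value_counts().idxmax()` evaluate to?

filter rows where team in ['Hawks', 'Eagles']:
   games pos    team
4     12   C   Hawks
5      6   G   Hawks
6     47   C  Eagles
8      6   G  Eagles
9     16   C  Eagles
value_counts of pos:
pos
C    3
G    2
Name: count, dtype: int64
Reading off the label with the largest value, we get C.

C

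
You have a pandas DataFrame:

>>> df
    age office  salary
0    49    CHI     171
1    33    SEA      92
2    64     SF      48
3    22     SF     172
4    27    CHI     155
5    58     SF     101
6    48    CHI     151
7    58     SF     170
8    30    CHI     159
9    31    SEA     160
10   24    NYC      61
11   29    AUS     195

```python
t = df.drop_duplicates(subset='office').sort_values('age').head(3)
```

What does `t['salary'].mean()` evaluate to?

drop duplicate office (keep=first):
    age office  salary
0    49    CHI     171
1    33    SEA      92
2    64     SF      48
10   24    NYC      61
11   29    AUS     195
sort by age:
    age office  salary
10   24    NYC      61
11   29    AUS     195
1    33    SEA      92
0    49    CHI     171
2    64     SF      48
take first 3 rows:
    age office  salary
10   24    NYC      61
11   29    AUS     195
1    33    SEA      92
So mean() = 116.0.

116.0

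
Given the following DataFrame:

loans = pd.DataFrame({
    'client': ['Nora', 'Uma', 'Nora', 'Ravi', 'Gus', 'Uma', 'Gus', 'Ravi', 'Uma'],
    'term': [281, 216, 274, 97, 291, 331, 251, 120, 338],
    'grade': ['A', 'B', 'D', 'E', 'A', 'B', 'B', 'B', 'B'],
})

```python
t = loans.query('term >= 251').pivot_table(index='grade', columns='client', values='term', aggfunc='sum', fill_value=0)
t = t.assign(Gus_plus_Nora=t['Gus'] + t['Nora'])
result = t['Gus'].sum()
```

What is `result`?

542

filter rows where term >= 251:
  client  term grade
0   Nora   281     A
2   Nora   274     D
4    Gus   291     A
5    Uma   331     B
6    Gus   251     B
8    Uma   338     B
pivot: rows=grade, cols=client, sum(term):
client  Gus  Nora  Uma
grade                 
A       291   281    0
B       251     0  669
D         0   274    0
add column Gus_plus_Nora = t['Gus'] + t['Nora']:
client  Gus  Nora  Uma  Gus_plus_Nora
grade                                
A       291   281    0            572
B       251     0  669            251
D         0   274    0            274
Then the sum of column 'Gus': 542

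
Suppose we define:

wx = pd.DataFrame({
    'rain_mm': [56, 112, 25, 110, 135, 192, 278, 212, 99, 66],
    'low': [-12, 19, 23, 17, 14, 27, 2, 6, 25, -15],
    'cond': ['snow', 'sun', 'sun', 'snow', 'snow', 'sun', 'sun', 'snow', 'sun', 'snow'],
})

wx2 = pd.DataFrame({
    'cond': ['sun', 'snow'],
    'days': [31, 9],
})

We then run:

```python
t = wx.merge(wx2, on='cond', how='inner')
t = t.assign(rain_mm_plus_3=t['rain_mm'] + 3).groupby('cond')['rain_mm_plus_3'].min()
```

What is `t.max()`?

59

merge on 'cond' (how='inner') → 10 rows:
   rain_mm  low  cond  days
0       56  -12  snow     9
1      112   19   sun    31
2       25   23   sun    31
3      110   17  snow     9
4      135   14  snow     9
5      192   27   sun    31
6      278    2   sun    31
7      212    6  snow     9
8       99   25   sun    31
9       66  -15  snow     9
add column rain_mm_plus_3 = t['rain_mm'] + 3:
   rain_mm  low  cond  days  rain_mm_plus_3
0       56  -12  snow     9              59
1      112   19   sun    31             115
2       25   23   sun    31              28
3      110   17  snow     9             113
4      135   14  snow     9             138
5      192   27   sun    31             195
6      278    2   sun    31             281
7      212    6  snow     9             215
8       99   25   sun    31             102
9       66  -15  snow     9              69
group by cond, min of rain_mm_plus_3:
cond
snow    59
sun     28
Name: rain_mm_plus_3, dtype: int64
So max() = 59.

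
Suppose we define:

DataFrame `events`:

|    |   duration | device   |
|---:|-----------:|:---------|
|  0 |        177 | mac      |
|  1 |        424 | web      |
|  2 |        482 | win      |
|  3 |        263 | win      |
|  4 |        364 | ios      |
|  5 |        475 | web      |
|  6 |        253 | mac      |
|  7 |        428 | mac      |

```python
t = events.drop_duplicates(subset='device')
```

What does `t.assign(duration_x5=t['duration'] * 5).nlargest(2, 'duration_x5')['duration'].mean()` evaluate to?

453.0

drop duplicate device (keep=first):
   duration device
0       177    mac
1       424    web
2       482    win
4       364    ios
add column duration_x5 = t['duration'] * 5:
   duration device  duration_x5
0       177    mac          885
1       424    web         2120
2       482    win         2410
4       364    ios         1820
take 2 rows with largest duration_x5:
   duration device  duration_x5
2       482    win         2410
1       424    web         2120
mean of column 'duration' → 453.0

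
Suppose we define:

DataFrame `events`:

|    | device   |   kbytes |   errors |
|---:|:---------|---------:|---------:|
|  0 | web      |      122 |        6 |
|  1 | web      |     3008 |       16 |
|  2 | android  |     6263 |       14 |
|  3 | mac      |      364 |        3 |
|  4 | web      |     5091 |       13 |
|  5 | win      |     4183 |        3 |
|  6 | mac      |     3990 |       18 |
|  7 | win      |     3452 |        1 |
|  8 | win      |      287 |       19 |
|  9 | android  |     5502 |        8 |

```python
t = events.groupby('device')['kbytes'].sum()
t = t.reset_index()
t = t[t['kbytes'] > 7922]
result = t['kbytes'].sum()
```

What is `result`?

19986

group by device, sum of kbytes:
device
android    11765
mac         4354
web         8221
win         7922
Name: kbytes, dtype: int64
reset_index():
    device  kbytes
0  android   11765
1      mac    4354
2      web    8221
3      win    7922
filter rows where kbytes > 7922:
    device  kbytes
0  android   11765
2      web    8221
Reading off the sum of column 'kbytes', we get 19986.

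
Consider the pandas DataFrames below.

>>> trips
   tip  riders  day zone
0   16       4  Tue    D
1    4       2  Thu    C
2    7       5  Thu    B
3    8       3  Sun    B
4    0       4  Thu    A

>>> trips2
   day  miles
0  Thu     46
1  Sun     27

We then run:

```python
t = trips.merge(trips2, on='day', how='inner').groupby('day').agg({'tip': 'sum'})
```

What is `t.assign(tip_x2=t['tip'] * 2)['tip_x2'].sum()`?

merge on 'day' (how='inner') → 4 rows:
   tip  riders  day zone  miles
0    4       2  Thu    C     46
1    7       5  Thu    B     46
2    8       3  Sun    B     27
3    0       4  Thu    A     46
group by day, sum of tip:
     tip
day     
Sun    8
Thu   11
add column tip_x2 = t['tip'] * 2:
     tip  tip_x2
day             
Sun    8      16
Thu   11      22
The sum of column 'tip_x2' is 38.

38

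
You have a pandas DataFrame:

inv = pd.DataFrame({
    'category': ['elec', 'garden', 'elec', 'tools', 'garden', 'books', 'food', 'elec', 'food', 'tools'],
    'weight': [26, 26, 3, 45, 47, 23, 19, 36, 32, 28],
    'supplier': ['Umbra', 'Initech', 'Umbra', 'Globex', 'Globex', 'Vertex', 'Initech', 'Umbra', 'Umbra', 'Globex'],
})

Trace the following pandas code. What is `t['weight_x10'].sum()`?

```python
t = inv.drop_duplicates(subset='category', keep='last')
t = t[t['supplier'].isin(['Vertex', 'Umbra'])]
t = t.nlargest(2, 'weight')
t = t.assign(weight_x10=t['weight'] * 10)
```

drop duplicate category (keep=last):
  category  weight supplier
4   garden      47   Globex
5    books      23   Vertex
7     elec      36    Umbra
8     food      32    Umbra
9    tools      28   Globex
filter rows where supplier in ['Vertex', 'Umbra']:
  category  weight supplier
5    books      23   Vertex
7     elec      36    Umbra
8     food      32    Umbra
take 2 rows with largest weight:
  category  weight supplier
7     elec      36    Umbra
8     food      32    Umbra
add column weight_x10 = t['weight'] * 10:
  category  weight supplier  weight_x10
7     elec      36    Umbra         360
8     food      32    Umbra         320
Taking the sum of column 'weight_x10' gives 680.

680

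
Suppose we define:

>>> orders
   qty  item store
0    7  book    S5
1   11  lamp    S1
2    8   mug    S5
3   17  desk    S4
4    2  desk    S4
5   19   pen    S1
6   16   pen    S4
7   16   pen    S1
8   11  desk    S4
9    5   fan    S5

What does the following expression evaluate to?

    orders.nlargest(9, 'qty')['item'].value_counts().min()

take 9 rows with largest qty:
   qty  item store
5   19   pen    S1
3   17  desk    S4
6   16   pen    S4
7   16   pen    S1
1   11  lamp    S1
8   11  desk    S4
2    8   mug    S5
0    7  book    S5
9    5   fan    S5
value_counts of item:
item
pen     3
desk    2
lamp    1
mug     1
book    1
fan     1
Name: count, dtype: int64
Taking the min of the resulting series gives 1.

1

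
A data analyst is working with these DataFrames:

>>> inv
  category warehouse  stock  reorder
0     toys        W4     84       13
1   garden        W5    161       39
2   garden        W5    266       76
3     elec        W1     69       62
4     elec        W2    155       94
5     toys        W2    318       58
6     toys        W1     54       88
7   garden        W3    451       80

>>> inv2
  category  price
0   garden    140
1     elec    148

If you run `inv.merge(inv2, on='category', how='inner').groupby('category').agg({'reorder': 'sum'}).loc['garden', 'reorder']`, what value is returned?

merge on 'category' (how='inner') → 5 rows:
  category warehouse  stock  reorder  price
0   garden        W5    161       39    140
1   garden        W5    266       76    140
2     elec        W1     69       62    148
3     elec        W2    155       94    148
4   garden        W3    451       80    140
group by category, sum of reorder:
          reorder
category         
elec          156
garden        195
The value at row 'garden', column 'reorder' is 195.

195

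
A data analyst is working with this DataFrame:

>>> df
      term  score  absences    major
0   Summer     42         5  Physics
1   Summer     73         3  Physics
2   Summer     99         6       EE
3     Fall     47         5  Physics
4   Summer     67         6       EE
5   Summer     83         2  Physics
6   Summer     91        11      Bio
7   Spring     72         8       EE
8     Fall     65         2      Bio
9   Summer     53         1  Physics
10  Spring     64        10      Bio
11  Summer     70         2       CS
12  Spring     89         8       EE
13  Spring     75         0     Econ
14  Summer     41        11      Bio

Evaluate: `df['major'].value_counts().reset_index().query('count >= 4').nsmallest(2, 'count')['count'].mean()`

value_counts of major:
major
Physics    5
EE         4
Bio        4
CS         1
Econ       1
Name: count, dtype: int64
reset_index():
     major  count
0  Physics      5
1       EE      4
2      Bio      4
3       CS      1
4     Econ      1
filter rows where count >= 4:
     major  count
0  Physics      5
1       EE      4
2      Bio      4
take 2 rows with smallest count:
  major  count
1    EE      4
2   Bio      4
Reading off the mean of column 'count', we get 4.0.

4.0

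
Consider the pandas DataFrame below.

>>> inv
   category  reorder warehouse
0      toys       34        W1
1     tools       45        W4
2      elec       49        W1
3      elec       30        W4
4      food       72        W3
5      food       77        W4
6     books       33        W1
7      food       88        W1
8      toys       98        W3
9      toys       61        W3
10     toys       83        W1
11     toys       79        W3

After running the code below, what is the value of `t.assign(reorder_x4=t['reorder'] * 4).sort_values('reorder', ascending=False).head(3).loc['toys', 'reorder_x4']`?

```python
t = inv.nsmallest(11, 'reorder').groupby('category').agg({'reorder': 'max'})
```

332

take 11 rows with smallest reorder:
   category  reorder warehouse
3      elec       30        W4
6     books       33        W1
0      toys       34        W1
1     tools       45        W4
2      elec       49        W1
9      toys       61        W3
4      food       72        W3
5      food       77        W4
11     toys       79        W3
10     toys       83        W1
7      food       88        W1
group by category, max of reorder:
          reorder
category         
books          33
elec           49
food           88
tools          45
toys           83
add column reorder_x4 = t['reorder'] * 4:
          reorder  reorder_x4
category                     
books          33         132
elec           49         196
food           88         352
tools          45         180
toys           83         332
sort by reorder descending:
          reorder  reorder_x4
category                     
food           88         352
toys           83         332
elec           49         196
tools          45         180
books          33         132
take first 3 rows:
          reorder  reorder_x4
category                     
food           88         352
toys           83         332
elec           49         196
value at row 'toys', column 'reorder_x4' → 332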